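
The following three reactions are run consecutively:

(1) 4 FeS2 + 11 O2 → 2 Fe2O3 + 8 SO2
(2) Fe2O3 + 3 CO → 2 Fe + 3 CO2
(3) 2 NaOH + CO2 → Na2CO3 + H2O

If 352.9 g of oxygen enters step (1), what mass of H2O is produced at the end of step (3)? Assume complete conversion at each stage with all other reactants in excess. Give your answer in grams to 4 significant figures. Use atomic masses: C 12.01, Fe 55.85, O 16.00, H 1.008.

108.4 g

M(O2) = 2(16.00) = 32.00 g/mol.
M(H2O) = 2(1.008) + 16.00 = 18.016 g/mol.
n(O2) = 352.9 / 32.00 = 11.028 mol.
Reaction (1): O2→Fe2O3 ratio 11:2 ⇒ n(Fe2O3) = 2.0051 mol.
Reaction (2): Fe2O3→CO2 ratio 1:3 ⇒ n(CO2) = 6.0153 mol.
Reaction (3): CO2→H2O ratio 1:1 ⇒ n(H2O) = 6.0153 mol.
Mass of H2O = 6.0153 × 18.016 = 108.37 g.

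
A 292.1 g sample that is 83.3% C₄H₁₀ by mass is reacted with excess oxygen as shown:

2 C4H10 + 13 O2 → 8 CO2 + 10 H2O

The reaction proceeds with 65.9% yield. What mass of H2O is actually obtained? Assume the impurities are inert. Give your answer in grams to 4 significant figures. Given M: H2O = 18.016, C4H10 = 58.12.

248.5 g

Pure C4H10 available = 292.1 g × 0.833 = 243.32 g.
n(C4H10) = 243.32 g / 58.12 g/mol = 4.1865 mol.
From the equation the C4H10:H2O mole ratio is 2:10, so n(H2O) = 4.1865 × 10/2 = 20.932 mol.
Mass of H2O = 20.932 mol × 18.016 g/mol = 377.12 g.
Actual mass collected = 377.12 g × 0.659 = 248.52 g.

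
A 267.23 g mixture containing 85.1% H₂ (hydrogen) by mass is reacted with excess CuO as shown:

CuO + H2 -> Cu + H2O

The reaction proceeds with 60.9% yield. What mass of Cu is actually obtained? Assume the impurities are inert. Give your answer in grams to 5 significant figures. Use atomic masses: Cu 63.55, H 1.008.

4365.7 g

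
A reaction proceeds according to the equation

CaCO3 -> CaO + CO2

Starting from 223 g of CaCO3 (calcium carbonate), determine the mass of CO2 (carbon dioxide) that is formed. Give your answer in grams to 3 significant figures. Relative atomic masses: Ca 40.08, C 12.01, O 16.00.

98.1 g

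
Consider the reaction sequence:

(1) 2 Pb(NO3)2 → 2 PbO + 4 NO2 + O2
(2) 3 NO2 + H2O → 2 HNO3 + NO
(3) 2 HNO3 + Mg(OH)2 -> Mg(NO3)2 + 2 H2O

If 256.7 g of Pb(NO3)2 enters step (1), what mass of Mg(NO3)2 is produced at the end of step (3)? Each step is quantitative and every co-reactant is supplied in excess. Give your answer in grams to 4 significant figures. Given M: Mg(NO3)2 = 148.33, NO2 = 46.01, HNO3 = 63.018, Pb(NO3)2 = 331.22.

76.64 g

n(Pb(NO3)2) = 256.7 / 331.22 = 0.77501 mol.
Reaction (1): Pb(NO3)2→NO2 ratio 2:4 ⇒ n(NO2) = 1.5500 mol.
Reaction (2): NO2→HNO3 ratio 3:2 ⇒ n(HNO3) = 1.0334 mol.
Reaction (3): HNO3→Mg(NO3)2 ratio 2:1 ⇒ n(Mg(NO3)2) = 0.51668 mol.
Mass of Mg(NO3)2 = 0.51668 × 148.33 = 76.639 g.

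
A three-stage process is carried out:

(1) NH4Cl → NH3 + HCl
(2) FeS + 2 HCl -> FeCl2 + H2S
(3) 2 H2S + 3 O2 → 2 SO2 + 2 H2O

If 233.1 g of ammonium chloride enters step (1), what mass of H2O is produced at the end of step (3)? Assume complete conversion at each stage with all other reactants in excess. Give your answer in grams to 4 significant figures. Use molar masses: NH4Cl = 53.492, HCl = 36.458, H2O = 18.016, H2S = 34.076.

n(NH4Cl) = 233.1 / 53.492 = 4.3577 mol.
Reaction (1): NH4Cl→HCl ratio 1:1 ⇒ n(HCl) = 4.3577 mol.
Reaction (2): HCl→H2S ratio 2:1 ⇒ n(H2S) = 2.1788 mol.
Reaction (3): H2S→H2O ratio 2:2 ⇒ n(H2O) = 2.1788 mol.
Mass of H2O = 2.1788 × 18.016 = 39.254 g.

39.25 g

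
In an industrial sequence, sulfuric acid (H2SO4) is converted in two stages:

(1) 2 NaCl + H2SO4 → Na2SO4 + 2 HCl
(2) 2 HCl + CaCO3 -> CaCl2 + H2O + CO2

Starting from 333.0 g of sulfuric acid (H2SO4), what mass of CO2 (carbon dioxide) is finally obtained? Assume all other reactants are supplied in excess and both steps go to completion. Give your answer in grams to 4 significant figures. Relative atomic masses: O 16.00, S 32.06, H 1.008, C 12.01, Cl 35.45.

M(H2SO4) = 2(1.008) + 32.06 + 4(16.00) = 98.076 g/mol.
M(CO2) = 12.01 + 2(16.00) = 44.01 g/mol.
n(H2SO4) = 333.00 / 98.076 = 3.3953 mol.
Step 1 gives a 1:2 ratio of H2SO4 to HCl, so n(HCl) = 6.7907 mol.
In step 2 the HCl:CO2 ratio is 2:1, so n(CO2) = 3.3953 mol.
Mass of CO2 = 3.3953 × 44.01 = 149.43 g.

149.4 g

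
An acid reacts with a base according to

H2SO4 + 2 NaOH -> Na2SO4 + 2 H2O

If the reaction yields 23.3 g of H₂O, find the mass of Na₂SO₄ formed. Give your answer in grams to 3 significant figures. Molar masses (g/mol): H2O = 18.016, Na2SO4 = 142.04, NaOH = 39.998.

n(H2O) = 23.30 g / 18.016 g/mol = 1.293 mol.
From the equation the H2O:Na2SO4 mole ratio is 2:1, so n(Na2SO4) = 1.293 × 1/2 = 0.6466 mol.
Mass of Na2SO4 = 0.6466 mol × 142.04 g/mol = 91.85 g.

91.8 g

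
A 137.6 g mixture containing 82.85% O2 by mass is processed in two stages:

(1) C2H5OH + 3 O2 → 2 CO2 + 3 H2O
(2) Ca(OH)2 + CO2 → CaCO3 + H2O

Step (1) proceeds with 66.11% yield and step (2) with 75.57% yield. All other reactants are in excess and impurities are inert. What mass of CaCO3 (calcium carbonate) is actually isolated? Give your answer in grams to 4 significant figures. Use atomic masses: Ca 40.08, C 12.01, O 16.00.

118.8 g

Pure O2 = 137.6 × 0.8285 = 114.00 g.
M(O2) = 2(16.00) = 32.00 g/mol.
M(CaCO3) = 40.08 + 12.01 + 3(16.00) = 100.09 g/mol.
n(O2) = 114.00 / 32.00 = 3.5625 mol.
Step 1 (O2:CO2 = 3:2): theoretical n(CO2) = 2.3750 mol; at 66.11% yield, n(CO2) = 1.5701 mol.
Step 2 (CO2:CaCO3 = 1:1): theoretical n(CaCO3) = 1.5701 mol, so theoretical mass = 1.5701 × 100.09 = 157.15 g.
At 75.57% yield, actual mass of CaCO3 = 157.15 × 0.7557 = 118.76 g.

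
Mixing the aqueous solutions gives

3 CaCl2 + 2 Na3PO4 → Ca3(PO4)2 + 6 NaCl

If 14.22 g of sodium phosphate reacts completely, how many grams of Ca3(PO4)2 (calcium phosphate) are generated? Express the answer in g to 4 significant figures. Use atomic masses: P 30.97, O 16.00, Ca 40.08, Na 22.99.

13.45 g

M(Na3PO4) = 3(22.99) + 30.97 + 4(16.00) = 163.94 g/mol.
M(Ca3(PO4)2) = 3(40.08) + 2(30.97) + 8(16.00) = 310.18 g/mol.
n(Na3PO4) = 14.220 g / 163.94 g/mol = 0.086739 mol.
From the equation the Na3PO4:Ca3(PO4)2 mole ratio is 2:1, so n(Ca3(PO4)2) = 0.086739 × 1/2 = 0.043370 mol.
Mass of Ca3(PO4)2 = 0.043370 mol × 310.18 g/mol = 13.452 g.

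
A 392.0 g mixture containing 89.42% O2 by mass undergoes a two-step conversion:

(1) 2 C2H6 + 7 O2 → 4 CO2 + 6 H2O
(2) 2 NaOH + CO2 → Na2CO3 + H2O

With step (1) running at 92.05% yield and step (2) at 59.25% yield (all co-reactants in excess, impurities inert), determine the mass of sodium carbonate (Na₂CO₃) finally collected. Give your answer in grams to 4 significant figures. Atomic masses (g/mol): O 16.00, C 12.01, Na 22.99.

361.8 g

Pure O2 = 392.0 × 0.8942 = 350.53 g.
M(O2) = 2(16.00) = 32.00 g/mol.
M(Na2CO3) = 2(22.99) + 12.01 + 3(16.00) = 105.99 g/mol.
n(O2) = 350.53 / 32.00 = 10.954 mol.
Step 1 (O2:CO2 = 7:4): theoretical n(CO2) = 6.2594 mol; at 92.05% yield, n(CO2) = 5.7618 mol.
Step 2 (CO2:Na2CO3 = 1:1): theoretical n(Na2CO3) = 5.7618 mol, so theoretical mass = 5.7618 × 105.99 = 610.69 g.
At 59.25% yield, actual mass of Na2CO3 = 610.69 × 0.5925 = 361.83 g.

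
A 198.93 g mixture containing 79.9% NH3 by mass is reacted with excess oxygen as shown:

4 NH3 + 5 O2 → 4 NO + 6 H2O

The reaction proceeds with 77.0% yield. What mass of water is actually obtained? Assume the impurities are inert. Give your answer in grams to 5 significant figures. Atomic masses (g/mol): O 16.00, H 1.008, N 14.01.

194.16 g

Pure NH3 available = 198.93 g × 0.799 = 158.945 g.
M(NH3) = 14.01 + 3(1.008) = 17.034 g/mol.
M(H2O) = 2(1.008) + 16.00 = 18.016 g/mol.
n(NH3) = 158.945 g / 17.034 g/mol = 9.33105 mol.
From the equation the NH3:H2O mole ratio is 4:6, so n(H2O) = 9.33105 × 6/4 = 13.9966 mol.
Mass of H2O = 13.9966 mol × 18.016 g/mol = 252.162 g.
Actual mass collected = 252.162 g × 0.770 = 194.165 g.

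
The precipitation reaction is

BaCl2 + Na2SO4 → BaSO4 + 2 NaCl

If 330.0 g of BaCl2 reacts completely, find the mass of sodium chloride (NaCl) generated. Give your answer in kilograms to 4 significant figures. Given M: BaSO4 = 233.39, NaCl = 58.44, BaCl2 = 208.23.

n(BaCl2) = 330.00 g / 208.23 g/mol = 1.5848 mol.
From the equation the BaCl2:NaCl mole ratio is 1:2, so n(NaCl) = 1.5848 × 2/1 = 3.1696 mol.
Mass of NaCl = 3.1696 mol × 58.44 g/mol = 185.23 g.
Converting to kg: 185.23 g = 0.1852 kg.

0.1852 kg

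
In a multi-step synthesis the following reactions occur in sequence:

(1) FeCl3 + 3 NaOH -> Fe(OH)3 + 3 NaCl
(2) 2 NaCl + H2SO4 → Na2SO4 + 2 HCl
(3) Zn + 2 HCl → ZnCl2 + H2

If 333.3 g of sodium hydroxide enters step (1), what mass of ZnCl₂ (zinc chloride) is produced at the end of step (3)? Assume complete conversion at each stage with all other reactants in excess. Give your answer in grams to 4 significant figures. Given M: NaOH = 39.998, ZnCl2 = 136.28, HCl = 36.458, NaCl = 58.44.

n(NaOH) = 333.3 / 39.998 = 8.3329 mol.
Reaction (1): NaOH→NaCl ratio 3:3 ⇒ n(NaCl) = 8.3329 mol.
Reaction (2): NaCl→HCl ratio 2:2 ⇒ n(HCl) = 8.3329 mol.
Reaction (3): HCl→ZnCl2 ratio 2:1 ⇒ n(ZnCl2) = 4.1665 mol.
Mass of ZnCl2 = 4.1665 × 136.28 = 567.80 g.

567.8 g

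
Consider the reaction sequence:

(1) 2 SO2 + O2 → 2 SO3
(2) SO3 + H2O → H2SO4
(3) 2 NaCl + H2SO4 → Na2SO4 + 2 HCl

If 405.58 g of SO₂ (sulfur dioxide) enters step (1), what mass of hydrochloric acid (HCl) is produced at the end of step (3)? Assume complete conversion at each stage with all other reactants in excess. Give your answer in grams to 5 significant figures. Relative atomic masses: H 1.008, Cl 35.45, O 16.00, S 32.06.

M(SO2) = 32.06 + 2(16.00) = 64.06 g/mol.
M(HCl) = 1.008 + 35.45 = 36.458 g/mol.
n(SO2) = 405.58 / 64.06 = 6.33125 mol.
Reaction (1): SO2→SO3 ratio 2:2 ⇒ n(SO3) = 6.33125 mol.
Reaction (2): SO3→H2SO4 ratio 1:1 ⇒ n(H2SO4) = 6.33125 mol.
Reaction (3): H2SO4→HCl ratio 1:2 ⇒ n(HCl) = 12.6625 mol.
Mass of HCl = 12.6625 × 36.458 = 461.650 g.

461.65 g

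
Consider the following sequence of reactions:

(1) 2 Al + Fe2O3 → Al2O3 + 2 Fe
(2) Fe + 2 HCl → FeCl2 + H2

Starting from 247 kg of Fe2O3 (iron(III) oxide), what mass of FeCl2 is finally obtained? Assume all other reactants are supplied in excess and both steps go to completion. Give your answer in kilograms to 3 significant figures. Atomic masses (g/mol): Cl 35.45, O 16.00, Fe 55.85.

M(Fe2O3) = 2(55.85) + 3(16.00) = 159.70 g/mol.
M(FeCl2) = 55.85 + 2(35.45) = 126.75 g/mol.
247 kg = 247000 g.
n(Fe2O3) = 247000 / 159.70 = 1547 mol.
Step 1 gives a 1:2 ratio of Fe2O3 to Fe, so n(Fe) = 3093 mol.
In step 2 the Fe:FeCl2 ratio is 1:1, so n(FeCl2) = 3093 mol.
Mass of FeCl2 = 3093 × 126.75 = 392100 g = 392 kg.

392 kg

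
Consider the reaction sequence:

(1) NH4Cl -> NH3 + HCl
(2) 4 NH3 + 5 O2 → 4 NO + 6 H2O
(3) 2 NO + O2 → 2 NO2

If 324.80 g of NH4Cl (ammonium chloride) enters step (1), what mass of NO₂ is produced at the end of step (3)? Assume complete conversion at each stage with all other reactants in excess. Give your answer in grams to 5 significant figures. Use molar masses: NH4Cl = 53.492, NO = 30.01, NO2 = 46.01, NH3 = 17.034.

n(NH4Cl) = 324.80 / 53.492 = 6.07194 mol.
Reaction (1): NH4Cl→NH3 ratio 1:1 ⇒ n(NH3) = 6.07194 mol.
Reaction (2): NH3→NO ratio 4:4 ⇒ n(NO) = 6.07194 mol.
Reaction (3): NO→NO2 ratio 2:2 ⇒ n(NO2) = 6.07194 mol.
Mass of NO2 = 6.07194 × 46.01 = 279.370 g.

279.37 g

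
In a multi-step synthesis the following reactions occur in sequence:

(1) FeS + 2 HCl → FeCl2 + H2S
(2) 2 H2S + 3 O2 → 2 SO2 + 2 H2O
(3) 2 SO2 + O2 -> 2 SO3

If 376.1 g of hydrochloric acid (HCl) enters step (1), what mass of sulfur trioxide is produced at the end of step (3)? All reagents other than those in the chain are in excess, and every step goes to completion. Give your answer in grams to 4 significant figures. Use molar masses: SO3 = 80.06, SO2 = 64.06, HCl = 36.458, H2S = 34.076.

n(HCl) = 376.1 / 36.458 = 10.316 mol.
Reaction (1): HCl→H2S ratio 2:1 ⇒ n(H2S) = 5.1580 mol.
Reaction (2): H2S→SO2 ratio 2:2 ⇒ n(SO2) = 5.1580 mol.
Reaction (3): SO2→SO3 ratio 2:2 ⇒ n(SO3) = 5.1580 mol.
Mass of SO3 = 5.1580 × 80.06 = 412.95 g.

412.9 g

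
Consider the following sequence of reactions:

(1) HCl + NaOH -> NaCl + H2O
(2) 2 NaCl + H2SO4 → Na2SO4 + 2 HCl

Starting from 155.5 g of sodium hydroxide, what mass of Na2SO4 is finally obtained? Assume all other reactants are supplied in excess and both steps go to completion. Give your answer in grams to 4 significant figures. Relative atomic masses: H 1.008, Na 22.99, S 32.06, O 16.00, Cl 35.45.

276.1 g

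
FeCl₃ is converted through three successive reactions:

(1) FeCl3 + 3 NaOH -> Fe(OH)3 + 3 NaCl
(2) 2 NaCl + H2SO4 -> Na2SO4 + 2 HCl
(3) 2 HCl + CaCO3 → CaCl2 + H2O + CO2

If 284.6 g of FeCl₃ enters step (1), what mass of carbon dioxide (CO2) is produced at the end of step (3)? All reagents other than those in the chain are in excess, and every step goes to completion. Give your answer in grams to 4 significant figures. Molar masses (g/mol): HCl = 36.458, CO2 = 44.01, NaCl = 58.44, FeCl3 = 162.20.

115.8 g

n(FeCl3) = 284.6 / 162.20 = 1.7546 mol.
Reaction (1): FeCl3→NaCl ratio 1:3 ⇒ n(NaCl) = 5.2639 mol.
Reaction (2): NaCl→HCl ratio 2:2 ⇒ n(HCl) = 5.2639 mol.
Reaction (3): HCl→CO2 ratio 2:1 ⇒ n(CO2) = 2.6319 mol.
Mass of CO2 = 2.6319 × 44.01 = 115.83 g.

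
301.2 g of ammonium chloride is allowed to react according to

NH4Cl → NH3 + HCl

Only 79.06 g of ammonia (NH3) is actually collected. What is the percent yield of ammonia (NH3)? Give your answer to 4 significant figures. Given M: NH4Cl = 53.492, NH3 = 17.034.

82.43 %

n(NH4Cl) = 301.20 g / 53.492 g/mol = 5.6307 mol.
From the equation the NH4Cl:NH3 mole ratio is 1:1, so n(NH3) = 5.6307 × 1/1 = 5.6307 mol.
Mass of NH3 = 5.6307 mol × 17.034 g/mol = 95.914 g.
This is the theoretical yield. Percent yield = 79.06 g / 95.914 g × 100% = 82.428%.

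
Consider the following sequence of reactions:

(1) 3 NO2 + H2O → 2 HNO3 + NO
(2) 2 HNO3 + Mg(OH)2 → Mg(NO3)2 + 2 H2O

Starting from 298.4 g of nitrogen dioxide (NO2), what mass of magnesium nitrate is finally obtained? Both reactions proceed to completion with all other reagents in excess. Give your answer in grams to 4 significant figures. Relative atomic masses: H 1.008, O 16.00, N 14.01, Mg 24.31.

M(NO2) = 14.01 + 2(16.00) = 46.01 g/mol.
M(Mg(NO3)2) = 24.31 + 2(14.01) + 6(16.00) = 148.33 g/mol.
n(NO2) = 298.40 / 46.01 = 6.4855 mol.
Step 1 gives a 3:2 ratio of NO2 to HNO3, so n(HNO3) = 4.3237 mol.
In step 2 the HNO3:Mg(NO3)2 ratio is 2:1, so n(Mg(NO3)2) = 2.1618 mol.
Mass of Mg(NO3)2 = 2.1618 × 148.33 = 320.67 g.

320.7 g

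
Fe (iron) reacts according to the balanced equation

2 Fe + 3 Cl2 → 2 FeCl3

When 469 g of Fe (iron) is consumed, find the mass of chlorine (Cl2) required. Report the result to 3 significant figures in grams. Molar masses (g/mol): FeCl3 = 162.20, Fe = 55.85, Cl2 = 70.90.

893 g

n(Fe) = 469.0 g / 55.85 g/mol = 8.397 mol.
From the equation the Fe:Cl2 mole ratio is 2:3, so n(Cl2) = 8.397 × 3/2 = 12.60 mol.
Mass of Cl2 = 12.60 mol × 70.90 g/mol = 893.1 g.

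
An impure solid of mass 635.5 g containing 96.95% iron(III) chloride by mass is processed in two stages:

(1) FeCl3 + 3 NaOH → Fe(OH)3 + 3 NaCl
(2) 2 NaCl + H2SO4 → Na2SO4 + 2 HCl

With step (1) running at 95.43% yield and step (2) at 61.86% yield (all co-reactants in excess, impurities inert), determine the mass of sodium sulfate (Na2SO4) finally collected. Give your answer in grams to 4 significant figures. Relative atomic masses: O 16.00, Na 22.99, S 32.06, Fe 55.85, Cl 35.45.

477.8 g

Pure FeCl3 = 635.5 × 0.9695 = 616.12 g.
M(FeCl3) = 55.85 + 3(35.45) = 162.20 g/mol.
M(Na2SO4) = 2(22.99) + 32.06 + 4(16.00) = 142.04 g/mol.
n(FeCl3) = 616.12 / 162.20 = 3.7985 mol.
Step 1 (FeCl3:NaCl = 1:3): theoretical n(NaCl) = 11.396 mol; at 95.43% yield, n(NaCl) = 10.875 mol.
Step 2 (NaCl:Na2SO4 = 2:1): theoretical n(Na2SO4) = 5.4374 mol, so theoretical mass = 5.4374 × 142.04 = 772.32 g.
At 61.86% yield, actual mass of Na2SO4 = 772.32 × 0.6186 = 477.76 g.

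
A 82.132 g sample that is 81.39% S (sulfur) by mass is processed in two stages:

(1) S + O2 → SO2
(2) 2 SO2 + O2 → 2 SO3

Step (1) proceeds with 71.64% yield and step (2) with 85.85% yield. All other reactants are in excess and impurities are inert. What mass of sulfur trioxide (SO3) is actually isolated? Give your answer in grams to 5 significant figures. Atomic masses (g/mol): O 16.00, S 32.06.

102.67 g

Pure S = 82.132 × 0.8139 = 66.8472 g.
M(S) = 32.06 g/mol.
M(SO3) = 32.06 + 3(16.00) = 80.06 g/mol.
n(S) = 66.8472 / 32.06 = 2.08507 mol.
Step 1 (S:SO2 = 1:1): theoretical n(SO2) = 2.08507 mol; at 71.64% yield, n(SO2) = 1.49374 mol.
Step 2 (SO2:SO3 = 2:2): theoretical n(SO3) = 1.49374 mol, so theoretical mass = 1.49374 × 80.06 = 119.589 g.
At 85.85% yield, actual mass of SO3 = 119.589 × 0.8585 = 102.667 g.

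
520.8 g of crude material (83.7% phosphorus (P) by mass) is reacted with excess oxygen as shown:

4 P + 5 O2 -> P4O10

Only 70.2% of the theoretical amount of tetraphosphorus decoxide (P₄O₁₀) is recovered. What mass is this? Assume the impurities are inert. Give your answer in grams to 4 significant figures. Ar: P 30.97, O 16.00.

701.2 g

Pure P available = 520.8 g × 0.837 = 435.91 g.
M(P) = 30.97 g/mol.
M(P4O10) = 4(30.97) + 10(16.00) = 283.88 g/mol.
n(P) = 435.91 g / 30.97 g/mol = 14.075 mol.
From the equation the P:P4O10 mole ratio is 4:1, so n(P4O10) = 14.075 × 1/4 = 3.5188 mol.
Mass of P4O10 = 3.5188 mol × 283.88 g/mol = 998.92 g.
Actual mass collected = 998.92 g × 0.702 = 701.24 g.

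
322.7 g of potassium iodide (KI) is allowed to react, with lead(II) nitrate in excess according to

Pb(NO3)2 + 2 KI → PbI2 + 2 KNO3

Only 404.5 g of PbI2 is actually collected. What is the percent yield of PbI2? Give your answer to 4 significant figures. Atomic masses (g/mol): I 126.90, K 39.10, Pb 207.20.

M(KI) = 39.10 + 126.90 = 166.00 g/mol.
M(PbI2) = 207.20 + 2(126.90) = 461.00 g/mol.
n(KI) = 322.70 g / 166.00 g/mol = 1.9440 mol.
From the equation the KI:PbI2 mole ratio is 2:1, so n(PbI2) = 1.9440 × 1/2 = 0.97199 mol.
Mass of PbI2 = 0.97199 mol × 461.00 g/mol = 448.09 g.
This is the theoretical yield. Percent yield = 404.5 g / 448.09 g × 100% = 90.273%.

90.27 %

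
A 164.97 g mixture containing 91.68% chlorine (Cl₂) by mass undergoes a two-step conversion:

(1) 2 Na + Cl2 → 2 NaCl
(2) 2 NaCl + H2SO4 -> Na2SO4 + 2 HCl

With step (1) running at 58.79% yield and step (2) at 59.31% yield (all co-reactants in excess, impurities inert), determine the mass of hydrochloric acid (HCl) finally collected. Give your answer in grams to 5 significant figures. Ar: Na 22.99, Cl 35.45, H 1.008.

Pure Cl2 = 164.97 × 0.9168 = 151.244 g.
M(Cl2) = 2(35.45) = 70.90 g/mol.
M(HCl) = 1.008 + 35.45 = 36.458 g/mol.
n(Cl2) = 151.244 / 70.90 = 2.13321 mol.
Step 1 (Cl2:NaCl = 1:2): theoretical n(NaCl) = 4.26642 mol; at 58.79% yield, n(NaCl) = 2.50823 mol.
Step 2 (NaCl:HCl = 2:2): theoretical n(HCl) = 2.50823 mol, so theoretical mass = 2.50823 × 36.458 = 91.4449 g.
At 59.31% yield, actual mass of HCl = 91.4449 × 0.5931 = 54.2360 g.

54.236 g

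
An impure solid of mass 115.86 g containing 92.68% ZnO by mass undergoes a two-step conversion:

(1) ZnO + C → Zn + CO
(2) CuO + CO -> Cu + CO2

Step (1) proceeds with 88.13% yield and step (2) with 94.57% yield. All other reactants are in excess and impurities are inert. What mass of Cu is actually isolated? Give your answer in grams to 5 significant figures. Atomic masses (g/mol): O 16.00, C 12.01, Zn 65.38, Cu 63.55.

69.887 g

Pure ZnO = 115.86 × 0.9268 = 107.379 g.
M(ZnO) = 65.38 + 16.00 = 81.38 g/mol.
M(Cu) = 63.55 g/mol.
n(ZnO) = 107.379 / 81.38 = 1.31948 mol.
Step 1 (ZnO:CO = 1:1): theoretical n(CO) = 1.31948 mol; at 88.13% yield, n(CO) = 1.16286 mol.
Step 2 (CO:Cu = 1:1): theoretical n(Cu) = 1.16286 mol, so theoretical mass = 1.16286 × 63.55 = 73.8994 g.
At 94.57% yield, actual mass of Cu = 73.8994 × 0.9457 = 69.8867 g.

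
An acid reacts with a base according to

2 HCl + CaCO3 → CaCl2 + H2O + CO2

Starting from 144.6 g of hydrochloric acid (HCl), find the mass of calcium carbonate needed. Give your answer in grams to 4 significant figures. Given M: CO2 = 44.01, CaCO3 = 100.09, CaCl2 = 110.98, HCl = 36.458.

198.5 g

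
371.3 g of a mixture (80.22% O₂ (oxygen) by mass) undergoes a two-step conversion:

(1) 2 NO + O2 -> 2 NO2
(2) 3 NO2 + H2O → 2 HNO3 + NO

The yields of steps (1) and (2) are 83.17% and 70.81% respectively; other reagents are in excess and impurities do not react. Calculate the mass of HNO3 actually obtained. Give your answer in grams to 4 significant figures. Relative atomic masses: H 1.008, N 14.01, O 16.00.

Pure O2 = 371.3 × 0.8022 = 297.86 g.
M(O2) = 2(16.00) = 32.00 g/mol.
M(HNO3) = 1.008 + 14.01 + 3(16.00) = 63.018 g/mol.
n(O2) = 297.86 / 32.00 = 9.3080 mol.
Step 1 (O2:NO2 = 1:2): theoretical n(NO2) = 18.616 mol; at 83.17% yield, n(NO2) = 15.483 mol.
Step 2 (NO2:HNO3 = 3:2): theoretical n(HNO3) = 10.322 mol, so theoretical mass = 10.322 × 63.018 = 650.47 g.
At 70.81% yield, actual mass of HNO3 = 650.47 × 0.7081 = 460.60 g.

460.6 g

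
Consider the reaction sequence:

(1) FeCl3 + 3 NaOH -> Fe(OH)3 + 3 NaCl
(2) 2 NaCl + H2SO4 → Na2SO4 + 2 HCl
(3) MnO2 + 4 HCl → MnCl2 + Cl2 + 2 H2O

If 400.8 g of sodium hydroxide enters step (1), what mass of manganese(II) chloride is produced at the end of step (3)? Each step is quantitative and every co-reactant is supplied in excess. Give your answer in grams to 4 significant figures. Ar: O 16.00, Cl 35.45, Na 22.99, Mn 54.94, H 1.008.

315.2 g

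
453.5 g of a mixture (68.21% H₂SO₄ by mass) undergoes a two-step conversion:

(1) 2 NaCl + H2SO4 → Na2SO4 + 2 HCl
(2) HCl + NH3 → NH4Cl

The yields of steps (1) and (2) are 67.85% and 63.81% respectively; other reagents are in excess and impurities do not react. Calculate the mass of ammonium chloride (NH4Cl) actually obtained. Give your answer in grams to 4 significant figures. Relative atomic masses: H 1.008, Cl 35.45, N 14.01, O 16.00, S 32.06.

Pure H2SO4 = 453.5 × 0.6821 = 309.33 g.
M(H2SO4) = 2(1.008) + 32.06 + 4(16.00) = 98.076 g/mol.
M(NH4Cl) = 14.01 + 4(1.008) + 35.45 = 53.492 g/mol.
n(H2SO4) = 309.33 / 98.076 = 3.1540 mol.
Step 1 (H2SO4:HCl = 1:2): theoretical n(HCl) = 6.3080 mol; at 67.85% yield, n(HCl) = 4.2800 mol.
Step 2 (HCl:NH4Cl = 1:1): theoretical n(NH4Cl) = 4.2800 mol, so theoretical mass = 4.2800 × 53.492 = 228.95 g.
At 63.81% yield, actual mass of NH4Cl = 228.95 × 0.6381 = 146.09 g.

146.1 g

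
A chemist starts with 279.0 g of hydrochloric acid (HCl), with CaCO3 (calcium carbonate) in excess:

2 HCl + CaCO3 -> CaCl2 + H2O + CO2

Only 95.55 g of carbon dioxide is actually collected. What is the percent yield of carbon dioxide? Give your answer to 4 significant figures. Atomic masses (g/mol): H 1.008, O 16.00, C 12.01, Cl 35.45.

M(HCl) = 1.008 + 35.45 = 36.458 g/mol.
M(CO2) = 12.01 + 2(16.00) = 44.01 g/mol.
n(HCl) = 279.00 g / 36.458 g/mol = 7.6526 mol.
From the equation the HCl:CO2 mole ratio is 2:1, so n(CO2) = 7.6526 × 1/2 = 3.8263 mol.
Mass of CO2 = 3.8263 mol × 44.01 g/mol = 168.40 g.
This is the theoretical yield. Percent yield = 95.55 g / 168.40 g × 100% = 56.741%.

56.74 %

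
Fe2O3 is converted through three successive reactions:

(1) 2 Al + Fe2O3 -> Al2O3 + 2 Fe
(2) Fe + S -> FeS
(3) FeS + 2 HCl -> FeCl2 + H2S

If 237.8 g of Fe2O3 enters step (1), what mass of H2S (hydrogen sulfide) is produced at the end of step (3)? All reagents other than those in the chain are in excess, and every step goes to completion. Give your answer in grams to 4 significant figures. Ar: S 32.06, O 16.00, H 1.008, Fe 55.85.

101.5 g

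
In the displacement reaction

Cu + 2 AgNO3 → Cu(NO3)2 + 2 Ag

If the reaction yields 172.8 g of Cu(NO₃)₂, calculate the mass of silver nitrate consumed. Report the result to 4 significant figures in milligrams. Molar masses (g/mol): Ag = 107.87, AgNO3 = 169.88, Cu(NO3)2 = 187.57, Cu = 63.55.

n(Cu(NO3)2) = 172.80 g / 187.57 g/mol = 0.92126 mol.
From the equation the Cu(NO3)2:AgNO3 mole ratio is 1:2, so n(AgNO3) = 0.92126 × 2/1 = 1.8425 mol.
Mass of AgNO3 = 1.8425 mol × 169.88 g/mol = 313.01 g.
Converting to mg: 313.01 g = 313000 mg.

313000 mg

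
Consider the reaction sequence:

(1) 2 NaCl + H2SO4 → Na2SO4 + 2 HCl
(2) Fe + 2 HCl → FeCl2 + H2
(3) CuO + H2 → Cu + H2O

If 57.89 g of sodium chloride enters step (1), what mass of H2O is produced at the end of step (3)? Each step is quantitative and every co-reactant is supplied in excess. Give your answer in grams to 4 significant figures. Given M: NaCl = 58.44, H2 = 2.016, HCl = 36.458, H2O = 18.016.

n(NaCl) = 57.89 / 58.44 = 0.99059 mol.
Reaction (1): NaCl→HCl ratio 2:2 ⇒ n(HCl) = 0.99059 mol.
Reaction (2): HCl→H2 ratio 2:1 ⇒ n(H2) = 0.49529 mol.
Reaction (3): H2→H2O ratio 1:1 ⇒ n(H2O) = 0.49529 mol.
Mass of H2O = 0.49529 × 18.016 = 8.9232 g.

8.923 g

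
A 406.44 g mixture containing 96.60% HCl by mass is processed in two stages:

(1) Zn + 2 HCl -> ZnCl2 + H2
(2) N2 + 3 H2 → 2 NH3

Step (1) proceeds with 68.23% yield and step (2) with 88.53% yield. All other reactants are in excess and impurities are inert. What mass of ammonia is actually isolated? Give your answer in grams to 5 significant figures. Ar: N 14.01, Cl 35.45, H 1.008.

36.935 g

Pure HCl = 406.44 × 0.9660 = 392.621 g.
M(HCl) = 1.008 + 35.45 = 36.458 g/mol.
M(NH3) = 14.01 + 3(1.008) = 17.034 g/mol.
n(HCl) = 392.621 / 36.458 = 10.7691 mol.
Step 1 (HCl:H2 = 2:1): theoretical n(H2) = 5.38457 mol; at 68.23% yield, n(H2) = 3.67389 mol.
Step 2 (H2:NH3 = 3:2): theoretical n(NH3) = 2.44926 mol, so theoretical mass = 2.44926 × 17.034 = 41.7207 g.
At 88.53% yield, actual mass of NH3 = 41.7207 × 0.8853 = 36.9353 g.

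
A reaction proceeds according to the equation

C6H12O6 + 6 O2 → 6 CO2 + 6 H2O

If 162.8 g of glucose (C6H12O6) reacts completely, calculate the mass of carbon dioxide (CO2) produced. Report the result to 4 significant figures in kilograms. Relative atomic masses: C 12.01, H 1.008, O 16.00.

0.2386 kg

M(C6H12O6) = 6(12.01) + 12(1.008) + 6(16.00) = 180.156 g/mol.
M(CO2) = 12.01 + 2(16.00) = 44.01 g/mol.
n(C6H12O6) = 162.80 g / 180.156 g/mol = 0.90366 mol.
From the equation the C6H12O6:CO2 mole ratio is 1:6, so n(CO2) = 0.90366 × 6/1 = 5.4220 mol.
Mass of CO2 = 5.4220 mol × 44.01 g/mol = 238.62 g.
Converting to kg: 238.62 g = 0.2386 kg.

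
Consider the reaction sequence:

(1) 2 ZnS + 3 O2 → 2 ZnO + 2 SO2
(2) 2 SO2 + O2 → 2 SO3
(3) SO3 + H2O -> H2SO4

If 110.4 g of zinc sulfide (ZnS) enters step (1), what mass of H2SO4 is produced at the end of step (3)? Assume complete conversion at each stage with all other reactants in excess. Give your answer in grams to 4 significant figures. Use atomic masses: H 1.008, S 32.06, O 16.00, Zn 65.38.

M(ZnS) = 65.38 + 32.06 = 97.44 g/mol.
M(H2SO4) = 2(1.008) + 32.06 + 4(16.00) = 98.076 g/mol.
n(ZnS) = 110.4 / 97.44 = 1.1330 mol.
Reaction (1): ZnS→SO2 ratio 2:2 ⇒ n(SO2) = 1.1330 mol.
Reaction (2): SO2→SO3 ratio 2:2 ⇒ n(SO3) = 1.1330 mol.
Reaction (3): SO3→H2SO4 ratio 1:1 ⇒ n(H2SO4) = 1.1330 mol.
Mass of H2SO4 = 1.1330 × 98.076 = 111.12 g.

111.1 g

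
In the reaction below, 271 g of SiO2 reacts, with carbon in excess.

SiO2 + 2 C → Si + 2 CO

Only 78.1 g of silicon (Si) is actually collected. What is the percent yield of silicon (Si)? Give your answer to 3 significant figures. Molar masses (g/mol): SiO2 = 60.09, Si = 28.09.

n(SiO2) = 271.0 g / 60.09 g/mol = 4.510 mol.
From the equation the SiO2:Si mole ratio is 1:1, so n(Si) = 4.510 × 1/1 = 4.510 mol.
Mass of Si = 4.510 mol × 28.09 g/mol = 126.7 g.
This is the theoretical yield. Percent yield = 78.1 g / 126.7 g × 100% = 61.65%.

61.6 %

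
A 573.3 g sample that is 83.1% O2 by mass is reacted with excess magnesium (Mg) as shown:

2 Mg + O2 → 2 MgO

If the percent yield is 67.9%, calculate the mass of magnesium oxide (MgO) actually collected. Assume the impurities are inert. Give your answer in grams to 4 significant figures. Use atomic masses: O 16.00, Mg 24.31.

815.0 g

Pure O2 available = 573.3 g × 0.831 = 476.41 g.
M(O2) = 2(16.00) = 32.00 g/mol.
M(MgO) = 24.31 + 16.00 = 40.31 g/mol.
n(O2) = 476.41 g / 32.00 g/mol = 14.888 mol.
From the equation the O2:MgO mole ratio is 1:2, so n(MgO) = 14.888 × 2/1 = 29.776 mol.
Mass of MgO = 29.776 mol × 40.31 g/mol = 1200.3 g.
Actual mass collected = 1200.3 g × 0.679 = 814.98 g.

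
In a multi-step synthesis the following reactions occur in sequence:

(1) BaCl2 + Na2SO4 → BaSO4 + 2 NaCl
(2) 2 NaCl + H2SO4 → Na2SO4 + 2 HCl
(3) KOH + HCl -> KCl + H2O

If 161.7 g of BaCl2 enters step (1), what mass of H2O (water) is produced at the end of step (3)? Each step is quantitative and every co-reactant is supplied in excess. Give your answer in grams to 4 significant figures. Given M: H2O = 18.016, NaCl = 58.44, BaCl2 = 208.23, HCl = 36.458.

27.98 g

n(BaCl2) = 161.7 / 208.23 = 0.77655 mol.
Reaction (1): BaCl2→NaCl ratio 1:2 ⇒ n(NaCl) = 1.5531 mol.
Reaction (2): NaCl→HCl ratio 2:2 ⇒ n(HCl) = 1.5531 mol.
Reaction (3): HCl→H2O ratio 1:1 ⇒ n(H2O) = 1.5531 mol.
Mass of H2O = 1.5531 × 18.016 = 27.980 g.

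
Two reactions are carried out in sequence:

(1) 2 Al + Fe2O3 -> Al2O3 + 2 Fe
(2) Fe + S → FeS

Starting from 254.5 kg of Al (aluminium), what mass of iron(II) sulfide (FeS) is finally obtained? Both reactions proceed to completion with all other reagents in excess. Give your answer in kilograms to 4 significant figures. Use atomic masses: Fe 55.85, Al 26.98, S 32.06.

829.2 kg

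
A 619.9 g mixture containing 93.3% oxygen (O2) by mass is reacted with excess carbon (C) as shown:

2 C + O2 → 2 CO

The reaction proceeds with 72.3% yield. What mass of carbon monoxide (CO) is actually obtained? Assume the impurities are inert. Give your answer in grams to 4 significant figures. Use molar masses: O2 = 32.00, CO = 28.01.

Pure O2 available = 619.9 g × 0.933 = 578.37 g.
n(O2) = 578.37 g / 32.00 g/mol = 18.074 mol.
From the equation the O2:CO mole ratio is 1:2, so n(CO) = 18.074 × 2/1 = 36.148 mol.
Mass of CO = 36.148 mol × 28.01 g/mol = 1012.5 g.
Actual mass collected = 1012.5 g × 0.723 = 732.04 g.

732.0 g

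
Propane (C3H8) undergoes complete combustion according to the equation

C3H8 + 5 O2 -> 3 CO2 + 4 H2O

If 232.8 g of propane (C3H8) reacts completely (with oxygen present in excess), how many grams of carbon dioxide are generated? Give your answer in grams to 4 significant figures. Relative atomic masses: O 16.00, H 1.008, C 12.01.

697.1 g

M(C3H8) = 3(12.01) + 8(1.008) = 44.094 g/mol.
M(CO2) = 12.01 + 2(16.00) = 44.01 g/mol.
n(C3H8) = 232.80 g / 44.094 g/mol = 5.2796 mol.
From the equation the C3H8:CO2 mole ratio is 1:3, so n(CO2) = 5.2796 × 3/1 = 15.839 mol.
Mass of CO2 = 15.839 mol × 44.01 g/mol = 697.07 g.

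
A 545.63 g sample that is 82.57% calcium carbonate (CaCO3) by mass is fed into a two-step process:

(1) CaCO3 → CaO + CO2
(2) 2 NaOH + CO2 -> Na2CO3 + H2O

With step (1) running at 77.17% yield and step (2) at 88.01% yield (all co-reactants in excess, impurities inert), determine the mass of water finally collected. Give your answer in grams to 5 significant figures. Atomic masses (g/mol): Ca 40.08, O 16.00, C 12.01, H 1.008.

55.077 g

Pure CaCO3 = 545.63 × 0.8257 = 450.527 g.
M(CaCO3) = 40.08 + 12.01 + 3(16.00) = 100.09 g/mol.
M(H2O) = 2(1.008) + 16.00 = 18.016 g/mol.
n(CaCO3) = 450.527 / 100.09 = 4.50122 mol.
Step 1 (CaCO3:CO2 = 1:1): theoretical n(CO2) = 4.50122 mol; at 77.17% yield, n(CO2) = 3.47359 mol.
Step 2 (CO2:H2O = 1:1): theoretical n(H2O) = 3.47359 mol, so theoretical mass = 3.47359 × 18.016 = 62.5802 g.
At 88.01% yield, actual mass of H2O = 62.5802 × 0.8801 = 55.0768 g.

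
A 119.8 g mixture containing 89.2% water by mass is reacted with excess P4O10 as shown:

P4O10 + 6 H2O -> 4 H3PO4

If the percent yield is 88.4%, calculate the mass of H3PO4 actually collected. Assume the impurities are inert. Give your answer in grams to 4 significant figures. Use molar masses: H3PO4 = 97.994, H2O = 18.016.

Pure H2O available = 119.8 g × 0.892 = 106.86 g.
n(H2O) = 106.86 g / 18.016 g/mol = 5.9315 mol.
From the equation the H2O:H3PO4 mole ratio is 6:4, so n(H3PO4) = 5.9315 × 4/6 = 3.9543 mol.
Mass of H3PO4 = 3.9543 mol × 97.994 g/mol = 387.50 g.
Actual mass collected = 387.50 g × 0.884 = 342.55 g.

342.5 g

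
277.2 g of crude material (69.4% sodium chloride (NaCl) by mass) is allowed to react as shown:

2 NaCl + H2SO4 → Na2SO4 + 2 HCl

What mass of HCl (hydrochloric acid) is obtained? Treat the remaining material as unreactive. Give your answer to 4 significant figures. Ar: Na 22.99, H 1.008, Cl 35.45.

120.0 g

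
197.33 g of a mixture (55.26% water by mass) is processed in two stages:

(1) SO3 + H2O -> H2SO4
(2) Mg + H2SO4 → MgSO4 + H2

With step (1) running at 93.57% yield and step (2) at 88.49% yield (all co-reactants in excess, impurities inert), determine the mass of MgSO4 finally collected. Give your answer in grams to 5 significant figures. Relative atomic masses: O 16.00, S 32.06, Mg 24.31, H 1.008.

Pure H2O = 197.33 × 0.5526 = 109.045 g.
M(H2O) = 2(1.008) + 16.00 = 18.016 g/mol.
M(MgSO4) = 24.31 + 32.06 + 4(16.00) = 120.37 g/mol.
n(H2O) = 109.045 / 18.016 = 6.05265 mol.
Step 1 (H2O:H2SO4 = 1:1): theoretical n(H2SO4) = 6.05265 mol; at 93.57% yield, n(H2SO4) = 5.66347 mol.
Step 2 (H2SO4:MgSO4 = 1:1): theoretical n(MgSO4) = 5.66347 mol, so theoretical mass = 5.66347 × 120.37 = 681.711 g.
At 88.49% yield, actual mass of MgSO4 = 681.711 × 0.8849 = 603.246 g.

603.25 g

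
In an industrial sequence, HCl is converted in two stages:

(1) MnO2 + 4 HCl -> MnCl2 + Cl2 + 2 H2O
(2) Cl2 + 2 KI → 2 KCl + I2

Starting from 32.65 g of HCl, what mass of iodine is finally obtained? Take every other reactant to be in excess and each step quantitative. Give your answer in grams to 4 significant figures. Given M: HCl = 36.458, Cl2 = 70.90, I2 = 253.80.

n(HCl) = 32.650 / 36.458 = 0.89555 mol.
Step 1 gives a 4:1 ratio of HCl to Cl2, so n(Cl2) = 0.22389 mol.
In step 2 the Cl2:I2 ratio is 1:1, so n(I2) = 0.22389 mol.
Mass of I2 = 0.22389 × 253.80 = 56.823 g.

56.82 g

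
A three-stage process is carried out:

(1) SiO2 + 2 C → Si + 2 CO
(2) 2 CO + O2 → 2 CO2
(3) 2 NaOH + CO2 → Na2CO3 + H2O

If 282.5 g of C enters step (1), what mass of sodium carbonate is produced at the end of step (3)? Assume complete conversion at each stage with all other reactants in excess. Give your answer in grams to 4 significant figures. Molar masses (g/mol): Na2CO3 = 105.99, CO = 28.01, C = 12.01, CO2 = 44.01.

n(C) = 282.5 / 12.01 = 23.522 mol.
Reaction (1): C→CO ratio 2:2 ⇒ n(CO) = 23.522 mol.
Reaction (2): CO→CO2 ratio 2:2 ⇒ n(CO2) = 23.522 mol.
Reaction (3): CO2→Na2CO3 ratio 1:1 ⇒ n(Na2CO3) = 23.522 mol.
Mass of Na2CO3 = 23.522 × 105.99 = 2493.1 g.

2493 g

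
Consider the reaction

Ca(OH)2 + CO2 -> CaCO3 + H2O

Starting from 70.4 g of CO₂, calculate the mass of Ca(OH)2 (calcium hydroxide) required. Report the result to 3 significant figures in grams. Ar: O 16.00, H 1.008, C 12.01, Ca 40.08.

119 g

M(CO2) = 12.01 + 2(16.00) = 44.01 g/mol.
M(Ca(OH)2) = 40.08 + 2(16.00) + 2(1.008) = 74.096 g/mol.
n(CO2) = 70.40 g / 44.01 g/mol = 1.600 mol.
From the equation the CO2:Ca(OH)2 mole ratio is 1:1, so n(Ca(OH)2) = 1.600 × 1/1 = 1.600 mol.
Mass of Ca(OH)2 = 1.600 mol × 74.096 g/mol = 118.5 g.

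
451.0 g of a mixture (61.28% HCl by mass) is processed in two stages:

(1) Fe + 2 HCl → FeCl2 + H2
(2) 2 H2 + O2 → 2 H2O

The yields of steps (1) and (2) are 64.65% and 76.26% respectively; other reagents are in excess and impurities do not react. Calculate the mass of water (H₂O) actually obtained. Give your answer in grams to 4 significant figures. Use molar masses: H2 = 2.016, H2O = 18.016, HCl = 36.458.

33.67 g

Pure HCl = 451.0 × 0.6128 = 276.37 g.
n(HCl) = 276.37 / 36.458 = 7.5806 mol.
Step 1 (HCl:H2 = 2:1): theoretical n(H2) = 3.7903 mol; at 64.65% yield, n(H2) = 2.4504 mol.
Step 2 (H2:H2O = 2:2): theoretical n(H2O) = 2.4504 mol, so theoretical mass = 2.4504 × 18.016 = 44.147 g.
At 76.26% yield, actual mass of H2O = 44.147 × 0.7626 = 33.666 g.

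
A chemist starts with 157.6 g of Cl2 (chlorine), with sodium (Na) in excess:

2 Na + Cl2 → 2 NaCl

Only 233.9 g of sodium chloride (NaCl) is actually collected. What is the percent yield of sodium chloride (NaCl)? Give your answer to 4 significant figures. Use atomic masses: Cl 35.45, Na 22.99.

M(Cl2) = 2(35.45) = 70.90 g/mol.
M(NaCl) = 22.99 + 35.45 = 58.44 g/mol.
n(Cl2) = 157.60 g / 70.90 g/mol = 2.2228 mol.
From the equation the Cl2:NaCl mole ratio is 1:2, so n(NaCl) = 2.2228 × 2/1 = 4.4457 mol.
Mass of NaCl = 4.4457 mol × 58.44 g/mol = 259.81 g.
This is the theoretical yield. Percent yield = 233.9 g / 259.81 g × 100% = 90.029%.

90.03 %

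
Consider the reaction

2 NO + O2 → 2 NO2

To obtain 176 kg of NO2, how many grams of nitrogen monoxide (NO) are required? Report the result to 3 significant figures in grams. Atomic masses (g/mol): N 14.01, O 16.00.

115000 g

M(NO2) = 14.01 + 2(16.00) = 46.01 g/mol.
M(NO) = 14.01 + 16.00 = 30.01 g/mol.
Convert: 176 kg = 176000 g.
n(NO2) = 176000 g / 46.01 g/mol = 3825 mol.
From the equation the NO2:NO mole ratio is 2:2, so n(NO) = 3825 × 2/2 = 3825 mol.
Mass of NO = 3825 mol × 30.01 g/mol = 114800 g.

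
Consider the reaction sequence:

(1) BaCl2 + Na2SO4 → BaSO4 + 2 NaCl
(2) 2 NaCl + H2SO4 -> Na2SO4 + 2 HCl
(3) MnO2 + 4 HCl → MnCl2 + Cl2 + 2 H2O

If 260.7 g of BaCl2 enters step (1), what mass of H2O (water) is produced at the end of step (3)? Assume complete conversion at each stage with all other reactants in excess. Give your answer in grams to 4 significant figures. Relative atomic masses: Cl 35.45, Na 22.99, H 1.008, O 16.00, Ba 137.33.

M(BaCl2) = 137.33 + 2(35.45) = 208.23 g/mol.
M(H2O) = 2(1.008) + 16.00 = 18.016 g/mol.
n(BaCl2) = 260.7 / 208.23 = 1.2520 mol.
Reaction (1): BaCl2→NaCl ratio 1:2 ⇒ n(NaCl) = 2.5040 mol.
Reaction (2): NaCl→HCl ratio 2:2 ⇒ n(HCl) = 2.5040 mol.
Reaction (3): HCl→H2O ratio 4:2 ⇒ n(H2O) = 1.2520 mol.
Mass of H2O = 1.2520 × 18.016 = 22.556 g.

22.56 g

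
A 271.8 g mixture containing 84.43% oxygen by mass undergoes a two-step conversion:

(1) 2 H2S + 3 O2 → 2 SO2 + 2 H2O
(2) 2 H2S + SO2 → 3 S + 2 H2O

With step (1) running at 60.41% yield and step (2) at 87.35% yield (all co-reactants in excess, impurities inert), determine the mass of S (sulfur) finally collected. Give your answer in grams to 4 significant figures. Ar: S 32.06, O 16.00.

242.6 g

Pure O2 = 271.8 × 0.8443 = 229.48 g.
M(O2) = 2(16.00) = 32.00 g/mol.
M(S) = 32.06 g/mol.
n(O2) = 229.48 / 32.00 = 7.1713 mol.
Step 1 (O2:SO2 = 3:2): theoretical n(SO2) = 4.7808 mol; at 60.41% yield, n(SO2) = 2.8881 mol.
Step 2 (SO2:S = 1:3): theoretical n(S) = 8.6643 mol, so theoretical mass = 8.6643 × 32.06 = 277.78 g.
At 87.35% yield, actual mass of S = 277.78 × 0.8735 = 242.64 g.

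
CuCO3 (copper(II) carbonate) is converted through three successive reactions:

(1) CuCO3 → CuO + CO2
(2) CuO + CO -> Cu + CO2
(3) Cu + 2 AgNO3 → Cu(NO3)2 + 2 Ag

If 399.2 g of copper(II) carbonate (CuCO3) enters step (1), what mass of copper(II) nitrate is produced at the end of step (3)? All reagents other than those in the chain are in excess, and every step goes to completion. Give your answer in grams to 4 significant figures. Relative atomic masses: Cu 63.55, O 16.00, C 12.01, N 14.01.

606.0 g

M(CuCO3) = 63.55 + 12.01 + 3(16.00) = 123.56 g/mol.
M(Cu(NO3)2) = 63.55 + 2(14.01) + 6(16.00) = 187.57 g/mol.
n(CuCO3) = 399.2 / 123.56 = 3.2308 mol.
Reaction (1): CuCO3→CuO ratio 1:1 ⇒ n(CuO) = 3.2308 mol.
Reaction (2): CuO→Cu ratio 1:1 ⇒ n(Cu) = 3.2308 mol.
Reaction (3): Cu→Cu(NO3)2 ratio 1:1 ⇒ n(Cu(NO3)2) = 3.2308 mol.
Mass of Cu(NO3)2 = 3.2308 × 187.57 = 606.00 g.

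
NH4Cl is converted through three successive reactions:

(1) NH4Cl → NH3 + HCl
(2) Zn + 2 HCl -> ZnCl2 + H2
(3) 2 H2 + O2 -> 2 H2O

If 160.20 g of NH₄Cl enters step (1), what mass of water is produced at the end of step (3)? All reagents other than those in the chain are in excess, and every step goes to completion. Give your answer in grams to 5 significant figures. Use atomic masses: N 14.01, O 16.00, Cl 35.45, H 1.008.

26.978 g

M(NH4Cl) = 14.01 + 4(1.008) + 35.45 = 53.492 g/mol.
M(H2O) = 2(1.008) + 16.00 = 18.016 g/mol.
n(NH4Cl) = 160.20 / 53.492 = 2.99484 mol.
Reaction (1): NH4Cl→HCl ratio 1:1 ⇒ n(HCl) = 2.99484 mol.
Reaction (2): HCl→H2 ratio 2:1 ⇒ n(H2) = 1.49742 mol.
Reaction (3): H2→H2O ratio 2:2 ⇒ n(H2O) = 1.49742 mol.
Mass of H2O = 1.49742 × 18.016 = 26.9775 g.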